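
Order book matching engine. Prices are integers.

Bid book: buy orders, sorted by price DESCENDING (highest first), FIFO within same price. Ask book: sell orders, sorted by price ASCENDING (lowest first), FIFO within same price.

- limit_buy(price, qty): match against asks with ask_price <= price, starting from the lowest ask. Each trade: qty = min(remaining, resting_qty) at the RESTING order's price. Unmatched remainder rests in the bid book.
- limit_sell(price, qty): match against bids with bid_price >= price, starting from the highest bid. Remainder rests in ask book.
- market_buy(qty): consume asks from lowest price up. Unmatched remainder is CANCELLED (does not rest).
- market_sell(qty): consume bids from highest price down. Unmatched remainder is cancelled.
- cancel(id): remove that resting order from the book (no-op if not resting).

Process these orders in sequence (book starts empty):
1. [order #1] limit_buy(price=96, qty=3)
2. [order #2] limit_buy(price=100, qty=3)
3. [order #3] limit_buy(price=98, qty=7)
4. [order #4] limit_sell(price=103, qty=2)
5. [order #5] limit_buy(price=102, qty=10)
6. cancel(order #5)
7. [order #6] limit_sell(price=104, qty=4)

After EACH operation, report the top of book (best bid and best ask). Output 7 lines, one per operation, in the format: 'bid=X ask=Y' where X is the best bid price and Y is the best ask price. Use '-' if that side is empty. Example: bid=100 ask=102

Answer: bid=96 ask=-
bid=100 ask=-
bid=100 ask=-
bid=100 ask=103
bid=102 ask=103
bid=100 ask=103
bid=100 ask=103

Derivation:
After op 1 [order #1] limit_buy(price=96, qty=3): fills=none; bids=[#1:3@96] asks=[-]
After op 2 [order #2] limit_buy(price=100, qty=3): fills=none; bids=[#2:3@100 #1:3@96] asks=[-]
After op 3 [order #3] limit_buy(price=98, qty=7): fills=none; bids=[#2:3@100 #3:7@98 #1:3@96] asks=[-]
After op 4 [order #4] limit_sell(price=103, qty=2): fills=none; bids=[#2:3@100 #3:7@98 #1:3@96] asks=[#4:2@103]
After op 5 [order #5] limit_buy(price=102, qty=10): fills=none; bids=[#5:10@102 #2:3@100 #3:7@98 #1:3@96] asks=[#4:2@103]
After op 6 cancel(order #5): fills=none; bids=[#2:3@100 #3:7@98 #1:3@96] asks=[#4:2@103]
After op 7 [order #6] limit_sell(price=104, qty=4): fills=none; bids=[#2:3@100 #3:7@98 #1:3@96] asks=[#4:2@103 #6:4@104]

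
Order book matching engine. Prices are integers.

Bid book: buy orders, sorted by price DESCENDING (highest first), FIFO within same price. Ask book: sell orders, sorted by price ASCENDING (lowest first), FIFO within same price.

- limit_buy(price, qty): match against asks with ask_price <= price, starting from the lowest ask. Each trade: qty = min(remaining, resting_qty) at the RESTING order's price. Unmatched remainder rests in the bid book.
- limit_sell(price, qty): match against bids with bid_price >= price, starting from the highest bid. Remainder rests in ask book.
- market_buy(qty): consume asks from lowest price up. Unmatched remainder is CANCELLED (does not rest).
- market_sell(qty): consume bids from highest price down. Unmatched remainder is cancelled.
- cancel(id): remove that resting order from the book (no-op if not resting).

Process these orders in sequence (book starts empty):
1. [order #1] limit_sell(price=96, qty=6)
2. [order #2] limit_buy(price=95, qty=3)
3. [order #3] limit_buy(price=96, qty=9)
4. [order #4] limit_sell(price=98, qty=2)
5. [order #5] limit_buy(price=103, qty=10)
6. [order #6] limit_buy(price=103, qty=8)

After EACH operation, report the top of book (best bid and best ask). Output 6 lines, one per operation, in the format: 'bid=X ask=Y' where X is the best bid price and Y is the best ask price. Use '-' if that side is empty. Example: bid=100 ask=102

Answer: bid=- ask=96
bid=95 ask=96
bid=96 ask=-
bid=96 ask=98
bid=103 ask=-
bid=103 ask=-

Derivation:
After op 1 [order #1] limit_sell(price=96, qty=6): fills=none; bids=[-] asks=[#1:6@96]
After op 2 [order #2] limit_buy(price=95, qty=3): fills=none; bids=[#2:3@95] asks=[#1:6@96]
After op 3 [order #3] limit_buy(price=96, qty=9): fills=#3x#1:6@96; bids=[#3:3@96 #2:3@95] asks=[-]
After op 4 [order #4] limit_sell(price=98, qty=2): fills=none; bids=[#3:3@96 #2:3@95] asks=[#4:2@98]
After op 5 [order #5] limit_buy(price=103, qty=10): fills=#5x#4:2@98; bids=[#5:8@103 #3:3@96 #2:3@95] asks=[-]
After op 6 [order #6] limit_buy(price=103, qty=8): fills=none; bids=[#5:8@103 #6:8@103 #3:3@96 #2:3@95] asks=[-]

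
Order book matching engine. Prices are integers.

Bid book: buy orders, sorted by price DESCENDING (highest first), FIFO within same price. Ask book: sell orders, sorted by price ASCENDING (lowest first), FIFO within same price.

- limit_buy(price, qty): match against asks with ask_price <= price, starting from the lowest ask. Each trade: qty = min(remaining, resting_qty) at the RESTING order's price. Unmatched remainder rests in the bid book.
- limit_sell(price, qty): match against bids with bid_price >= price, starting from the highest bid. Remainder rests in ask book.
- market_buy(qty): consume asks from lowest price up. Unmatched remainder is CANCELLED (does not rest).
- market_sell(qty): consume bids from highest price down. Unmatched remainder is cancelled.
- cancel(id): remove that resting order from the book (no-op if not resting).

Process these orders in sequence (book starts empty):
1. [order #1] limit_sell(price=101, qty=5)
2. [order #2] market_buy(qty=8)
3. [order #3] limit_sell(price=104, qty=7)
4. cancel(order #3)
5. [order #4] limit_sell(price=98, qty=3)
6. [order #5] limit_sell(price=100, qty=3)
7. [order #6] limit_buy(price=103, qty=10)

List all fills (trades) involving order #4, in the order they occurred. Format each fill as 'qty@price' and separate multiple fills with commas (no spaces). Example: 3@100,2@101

After op 1 [order #1] limit_sell(price=101, qty=5): fills=none; bids=[-] asks=[#1:5@101]
After op 2 [order #2] market_buy(qty=8): fills=#2x#1:5@101; bids=[-] asks=[-]
After op 3 [order #3] limit_sell(price=104, qty=7): fills=none; bids=[-] asks=[#3:7@104]
After op 4 cancel(order #3): fills=none; bids=[-] asks=[-]
After op 5 [order #4] limit_sell(price=98, qty=3): fills=none; bids=[-] asks=[#4:3@98]
After op 6 [order #5] limit_sell(price=100, qty=3): fills=none; bids=[-] asks=[#4:3@98 #5:3@100]
After op 7 [order #6] limit_buy(price=103, qty=10): fills=#6x#4:3@98 #6x#5:3@100; bids=[#6:4@103] asks=[-]

Answer: 3@98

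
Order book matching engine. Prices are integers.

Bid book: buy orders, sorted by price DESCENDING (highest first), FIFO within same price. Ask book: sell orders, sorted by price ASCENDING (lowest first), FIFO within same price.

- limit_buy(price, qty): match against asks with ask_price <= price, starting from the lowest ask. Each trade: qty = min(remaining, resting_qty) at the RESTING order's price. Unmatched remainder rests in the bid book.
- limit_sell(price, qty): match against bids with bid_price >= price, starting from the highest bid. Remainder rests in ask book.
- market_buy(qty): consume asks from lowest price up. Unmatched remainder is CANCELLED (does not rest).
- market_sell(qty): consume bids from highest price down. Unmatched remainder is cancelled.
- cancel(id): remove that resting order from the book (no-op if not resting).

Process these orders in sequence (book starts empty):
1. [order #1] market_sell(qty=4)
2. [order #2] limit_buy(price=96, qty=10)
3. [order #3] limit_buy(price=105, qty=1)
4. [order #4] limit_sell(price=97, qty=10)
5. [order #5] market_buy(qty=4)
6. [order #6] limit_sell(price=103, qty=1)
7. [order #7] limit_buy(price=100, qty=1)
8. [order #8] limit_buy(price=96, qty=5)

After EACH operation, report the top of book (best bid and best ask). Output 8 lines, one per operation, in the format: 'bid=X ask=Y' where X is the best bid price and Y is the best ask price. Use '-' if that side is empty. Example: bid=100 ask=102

Answer: bid=- ask=-
bid=96 ask=-
bid=105 ask=-
bid=96 ask=97
bid=96 ask=97
bid=96 ask=97
bid=96 ask=97
bid=96 ask=97

Derivation:
After op 1 [order #1] market_sell(qty=4): fills=none; bids=[-] asks=[-]
After op 2 [order #2] limit_buy(price=96, qty=10): fills=none; bids=[#2:10@96] asks=[-]
After op 3 [order #3] limit_buy(price=105, qty=1): fills=none; bids=[#3:1@105 #2:10@96] asks=[-]
After op 4 [order #4] limit_sell(price=97, qty=10): fills=#3x#4:1@105; bids=[#2:10@96] asks=[#4:9@97]
After op 5 [order #5] market_buy(qty=4): fills=#5x#4:4@97; bids=[#2:10@96] asks=[#4:5@97]
After op 6 [order #6] limit_sell(price=103, qty=1): fills=none; bids=[#2:10@96] asks=[#4:5@97 #6:1@103]
After op 7 [order #7] limit_buy(price=100, qty=1): fills=#7x#4:1@97; bids=[#2:10@96] asks=[#4:4@97 #6:1@103]
After op 8 [order #8] limit_buy(price=96, qty=5): fills=none; bids=[#2:10@96 #8:5@96] asks=[#4:4@97 #6:1@103]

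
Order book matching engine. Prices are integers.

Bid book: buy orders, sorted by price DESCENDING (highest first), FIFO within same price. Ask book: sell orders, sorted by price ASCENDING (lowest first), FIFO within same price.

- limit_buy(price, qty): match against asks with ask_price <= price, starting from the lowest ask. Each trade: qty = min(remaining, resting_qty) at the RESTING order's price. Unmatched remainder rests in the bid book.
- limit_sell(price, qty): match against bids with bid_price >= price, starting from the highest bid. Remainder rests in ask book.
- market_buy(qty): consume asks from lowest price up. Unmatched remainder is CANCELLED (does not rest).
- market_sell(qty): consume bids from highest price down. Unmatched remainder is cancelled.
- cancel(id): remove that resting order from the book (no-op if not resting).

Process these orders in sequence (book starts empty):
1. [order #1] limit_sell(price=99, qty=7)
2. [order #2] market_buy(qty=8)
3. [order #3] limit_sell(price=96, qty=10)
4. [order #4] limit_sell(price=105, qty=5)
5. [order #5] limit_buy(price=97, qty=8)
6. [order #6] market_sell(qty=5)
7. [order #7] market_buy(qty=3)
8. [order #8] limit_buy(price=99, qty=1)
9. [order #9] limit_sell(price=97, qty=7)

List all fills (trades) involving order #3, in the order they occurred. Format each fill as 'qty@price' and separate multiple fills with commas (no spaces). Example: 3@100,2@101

Answer: 8@96,2@96

Derivation:
After op 1 [order #1] limit_sell(price=99, qty=7): fills=none; bids=[-] asks=[#1:7@99]
After op 2 [order #2] market_buy(qty=8): fills=#2x#1:7@99; bids=[-] asks=[-]
After op 3 [order #3] limit_sell(price=96, qty=10): fills=none; bids=[-] asks=[#3:10@96]
After op 4 [order #4] limit_sell(price=105, qty=5): fills=none; bids=[-] asks=[#3:10@96 #4:5@105]
After op 5 [order #5] limit_buy(price=97, qty=8): fills=#5x#3:8@96; bids=[-] asks=[#3:2@96 #4:5@105]
After op 6 [order #6] market_sell(qty=5): fills=none; bids=[-] asks=[#3:2@96 #4:5@105]
After op 7 [order #7] market_buy(qty=3): fills=#7x#3:2@96 #7x#4:1@105; bids=[-] asks=[#4:4@105]
After op 8 [order #8] limit_buy(price=99, qty=1): fills=none; bids=[#8:1@99] asks=[#4:4@105]
After op 9 [order #9] limit_sell(price=97, qty=7): fills=#8x#9:1@99; bids=[-] asks=[#9:6@97 #4:4@105]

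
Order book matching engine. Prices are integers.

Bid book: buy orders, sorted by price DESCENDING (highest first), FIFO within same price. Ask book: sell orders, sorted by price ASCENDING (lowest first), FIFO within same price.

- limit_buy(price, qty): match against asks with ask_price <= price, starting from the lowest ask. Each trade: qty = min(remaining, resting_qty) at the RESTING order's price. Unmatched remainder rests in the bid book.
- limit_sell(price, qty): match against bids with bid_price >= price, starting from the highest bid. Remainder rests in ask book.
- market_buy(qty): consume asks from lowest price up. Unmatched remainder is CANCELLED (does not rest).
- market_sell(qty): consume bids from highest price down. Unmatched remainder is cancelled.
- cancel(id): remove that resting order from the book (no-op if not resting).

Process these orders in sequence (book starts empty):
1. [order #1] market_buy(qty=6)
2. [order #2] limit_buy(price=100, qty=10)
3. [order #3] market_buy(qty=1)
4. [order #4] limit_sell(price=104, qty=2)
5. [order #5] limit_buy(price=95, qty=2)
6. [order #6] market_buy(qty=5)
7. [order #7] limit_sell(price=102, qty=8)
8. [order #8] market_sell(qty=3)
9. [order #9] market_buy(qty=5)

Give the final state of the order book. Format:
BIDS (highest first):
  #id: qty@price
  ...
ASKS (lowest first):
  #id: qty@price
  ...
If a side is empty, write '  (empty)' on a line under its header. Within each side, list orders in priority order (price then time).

After op 1 [order #1] market_buy(qty=6): fills=none; bids=[-] asks=[-]
After op 2 [order #2] limit_buy(price=100, qty=10): fills=none; bids=[#2:10@100] asks=[-]
After op 3 [order #3] market_buy(qty=1): fills=none; bids=[#2:10@100] asks=[-]
After op 4 [order #4] limit_sell(price=104, qty=2): fills=none; bids=[#2:10@100] asks=[#4:2@104]
After op 5 [order #5] limit_buy(price=95, qty=2): fills=none; bids=[#2:10@100 #5:2@95] asks=[#4:2@104]
After op 6 [order #6] market_buy(qty=5): fills=#6x#4:2@104; bids=[#2:10@100 #5:2@95] asks=[-]
After op 7 [order #7] limit_sell(price=102, qty=8): fills=none; bids=[#2:10@100 #5:2@95] asks=[#7:8@102]
After op 8 [order #8] market_sell(qty=3): fills=#2x#8:3@100; bids=[#2:7@100 #5:2@95] asks=[#7:8@102]
After op 9 [order #9] market_buy(qty=5): fills=#9x#7:5@102; bids=[#2:7@100 #5:2@95] asks=[#7:3@102]

Answer: BIDS (highest first):
  #2: 7@100
  #5: 2@95
ASKS (lowest first):
  #7: 3@102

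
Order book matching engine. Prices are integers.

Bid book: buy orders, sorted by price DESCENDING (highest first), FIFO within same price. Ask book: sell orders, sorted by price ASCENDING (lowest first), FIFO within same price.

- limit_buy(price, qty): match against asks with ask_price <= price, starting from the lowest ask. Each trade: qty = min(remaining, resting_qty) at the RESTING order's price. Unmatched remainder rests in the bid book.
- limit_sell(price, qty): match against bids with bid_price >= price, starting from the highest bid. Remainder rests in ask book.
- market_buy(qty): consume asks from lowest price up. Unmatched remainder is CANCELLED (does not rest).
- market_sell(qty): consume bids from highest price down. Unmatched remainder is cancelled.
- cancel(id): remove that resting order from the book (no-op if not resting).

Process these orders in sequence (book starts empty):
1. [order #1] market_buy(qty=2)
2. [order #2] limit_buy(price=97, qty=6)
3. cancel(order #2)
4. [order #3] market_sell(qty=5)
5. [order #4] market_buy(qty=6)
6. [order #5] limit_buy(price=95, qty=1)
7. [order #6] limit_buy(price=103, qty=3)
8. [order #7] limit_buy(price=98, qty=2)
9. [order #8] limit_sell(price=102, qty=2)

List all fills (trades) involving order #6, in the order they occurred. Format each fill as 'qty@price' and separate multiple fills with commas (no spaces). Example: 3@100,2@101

Answer: 2@103

Derivation:
After op 1 [order #1] market_buy(qty=2): fills=none; bids=[-] asks=[-]
After op 2 [order #2] limit_buy(price=97, qty=6): fills=none; bids=[#2:6@97] asks=[-]
After op 3 cancel(order #2): fills=none; bids=[-] asks=[-]
After op 4 [order #3] market_sell(qty=5): fills=none; bids=[-] asks=[-]
After op 5 [order #4] market_buy(qty=6): fills=none; bids=[-] asks=[-]
After op 6 [order #5] limit_buy(price=95, qty=1): fills=none; bids=[#5:1@95] asks=[-]
After op 7 [order #6] limit_buy(price=103, qty=3): fills=none; bids=[#6:3@103 #5:1@95] asks=[-]
After op 8 [order #7] limit_buy(price=98, qty=2): fills=none; bids=[#6:3@103 #7:2@98 #5:1@95] asks=[-]
After op 9 [order #8] limit_sell(price=102, qty=2): fills=#6x#8:2@103; bids=[#6:1@103 #7:2@98 #5:1@95] asks=[-]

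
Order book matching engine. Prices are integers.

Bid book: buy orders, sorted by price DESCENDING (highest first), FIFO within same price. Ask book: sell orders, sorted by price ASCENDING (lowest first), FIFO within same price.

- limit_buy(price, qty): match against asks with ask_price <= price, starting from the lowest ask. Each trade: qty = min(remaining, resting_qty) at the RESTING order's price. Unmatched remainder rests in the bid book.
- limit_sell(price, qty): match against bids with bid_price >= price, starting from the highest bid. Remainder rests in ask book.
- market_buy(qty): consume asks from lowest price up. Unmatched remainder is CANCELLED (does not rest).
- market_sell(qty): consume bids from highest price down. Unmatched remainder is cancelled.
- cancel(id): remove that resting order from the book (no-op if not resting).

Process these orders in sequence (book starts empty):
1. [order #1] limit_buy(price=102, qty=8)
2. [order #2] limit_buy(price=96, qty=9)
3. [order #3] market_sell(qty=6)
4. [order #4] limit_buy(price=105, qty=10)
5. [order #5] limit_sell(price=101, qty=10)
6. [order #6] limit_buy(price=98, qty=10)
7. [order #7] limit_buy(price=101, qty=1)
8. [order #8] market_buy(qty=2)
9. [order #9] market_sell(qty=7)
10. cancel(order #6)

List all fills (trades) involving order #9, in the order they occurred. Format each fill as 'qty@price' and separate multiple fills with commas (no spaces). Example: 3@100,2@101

Answer: 2@102,1@101,4@98

Derivation:
After op 1 [order #1] limit_buy(price=102, qty=8): fills=none; bids=[#1:8@102] asks=[-]
After op 2 [order #2] limit_buy(price=96, qty=9): fills=none; bids=[#1:8@102 #2:9@96] asks=[-]
After op 3 [order #3] market_sell(qty=6): fills=#1x#3:6@102; bids=[#1:2@102 #2:9@96] asks=[-]
After op 4 [order #4] limit_buy(price=105, qty=10): fills=none; bids=[#4:10@105 #1:2@102 #2:9@96] asks=[-]
After op 5 [order #5] limit_sell(price=101, qty=10): fills=#4x#5:10@105; bids=[#1:2@102 #2:9@96] asks=[-]
After op 6 [order #6] limit_buy(price=98, qty=10): fills=none; bids=[#1:2@102 #6:10@98 #2:9@96] asks=[-]
After op 7 [order #7] limit_buy(price=101, qty=1): fills=none; bids=[#1:2@102 #7:1@101 #6:10@98 #2:9@96] asks=[-]
After op 8 [order #8] market_buy(qty=2): fills=none; bids=[#1:2@102 #7:1@101 #6:10@98 #2:9@96] asks=[-]
After op 9 [order #9] market_sell(qty=7): fills=#1x#9:2@102 #7x#9:1@101 #6x#9:4@98; bids=[#6:6@98 #2:9@96] asks=[-]
After op 10 cancel(order #6): fills=none; bids=[#2:9@96] asks=[-]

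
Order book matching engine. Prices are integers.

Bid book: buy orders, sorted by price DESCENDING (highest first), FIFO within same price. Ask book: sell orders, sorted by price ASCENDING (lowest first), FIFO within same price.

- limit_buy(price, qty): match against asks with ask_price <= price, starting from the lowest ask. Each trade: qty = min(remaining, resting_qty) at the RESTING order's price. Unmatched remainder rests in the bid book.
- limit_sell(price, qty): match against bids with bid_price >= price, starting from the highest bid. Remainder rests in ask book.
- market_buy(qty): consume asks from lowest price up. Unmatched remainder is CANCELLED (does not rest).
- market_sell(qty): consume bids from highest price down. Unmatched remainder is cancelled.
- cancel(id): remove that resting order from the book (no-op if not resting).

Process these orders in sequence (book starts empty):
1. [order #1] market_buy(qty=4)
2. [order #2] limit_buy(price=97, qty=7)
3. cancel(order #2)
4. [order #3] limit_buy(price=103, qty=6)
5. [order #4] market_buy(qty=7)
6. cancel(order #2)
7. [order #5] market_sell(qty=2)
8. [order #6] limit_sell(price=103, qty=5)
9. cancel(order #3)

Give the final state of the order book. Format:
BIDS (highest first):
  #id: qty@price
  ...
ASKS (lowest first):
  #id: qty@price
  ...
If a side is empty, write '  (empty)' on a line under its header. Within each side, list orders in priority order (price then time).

Answer: BIDS (highest first):
  (empty)
ASKS (lowest first):
  #6: 1@103

Derivation:
After op 1 [order #1] market_buy(qty=4): fills=none; bids=[-] asks=[-]
After op 2 [order #2] limit_buy(price=97, qty=7): fills=none; bids=[#2:7@97] asks=[-]
After op 3 cancel(order #2): fills=none; bids=[-] asks=[-]
After op 4 [order #3] limit_buy(price=103, qty=6): fills=none; bids=[#3:6@103] asks=[-]
After op 5 [order #4] market_buy(qty=7): fills=none; bids=[#3:6@103] asks=[-]
After op 6 cancel(order #2): fills=none; bids=[#3:6@103] asks=[-]
After op 7 [order #5] market_sell(qty=2): fills=#3x#5:2@103; bids=[#3:4@103] asks=[-]
After op 8 [order #6] limit_sell(price=103, qty=5): fills=#3x#6:4@103; bids=[-] asks=[#6:1@103]
After op 9 cancel(order #3): fills=none; bids=[-] asks=[#6:1@103]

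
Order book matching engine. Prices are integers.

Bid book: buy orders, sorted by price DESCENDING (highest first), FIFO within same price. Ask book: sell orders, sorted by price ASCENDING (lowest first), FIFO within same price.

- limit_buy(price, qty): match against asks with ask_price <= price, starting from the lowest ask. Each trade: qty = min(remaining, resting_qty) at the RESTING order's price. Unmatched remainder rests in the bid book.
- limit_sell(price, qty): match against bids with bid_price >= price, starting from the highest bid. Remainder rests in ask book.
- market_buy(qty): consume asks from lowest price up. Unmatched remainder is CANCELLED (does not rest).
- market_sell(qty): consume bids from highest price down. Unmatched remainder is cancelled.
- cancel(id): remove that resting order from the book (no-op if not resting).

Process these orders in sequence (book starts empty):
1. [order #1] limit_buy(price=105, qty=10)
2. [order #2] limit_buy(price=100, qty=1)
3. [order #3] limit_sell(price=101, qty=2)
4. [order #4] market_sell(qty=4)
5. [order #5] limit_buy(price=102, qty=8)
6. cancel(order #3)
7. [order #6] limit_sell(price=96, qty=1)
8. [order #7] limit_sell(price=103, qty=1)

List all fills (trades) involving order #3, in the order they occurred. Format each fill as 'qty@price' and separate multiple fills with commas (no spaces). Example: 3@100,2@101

After op 1 [order #1] limit_buy(price=105, qty=10): fills=none; bids=[#1:10@105] asks=[-]
After op 2 [order #2] limit_buy(price=100, qty=1): fills=none; bids=[#1:10@105 #2:1@100] asks=[-]
After op 3 [order #3] limit_sell(price=101, qty=2): fills=#1x#3:2@105; bids=[#1:8@105 #2:1@100] asks=[-]
After op 4 [order #4] market_sell(qty=4): fills=#1x#4:4@105; bids=[#1:4@105 #2:1@100] asks=[-]
After op 5 [order #5] limit_buy(price=102, qty=8): fills=none; bids=[#1:4@105 #5:8@102 #2:1@100] asks=[-]
After op 6 cancel(order #3): fills=none; bids=[#1:4@105 #5:8@102 #2:1@100] asks=[-]
After op 7 [order #6] limit_sell(price=96, qty=1): fills=#1x#6:1@105; bids=[#1:3@105 #5:8@102 #2:1@100] asks=[-]
After op 8 [order #7] limit_sell(price=103, qty=1): fills=#1x#7:1@105; bids=[#1:2@105 #5:8@102 #2:1@100] asks=[-]

Answer: 2@105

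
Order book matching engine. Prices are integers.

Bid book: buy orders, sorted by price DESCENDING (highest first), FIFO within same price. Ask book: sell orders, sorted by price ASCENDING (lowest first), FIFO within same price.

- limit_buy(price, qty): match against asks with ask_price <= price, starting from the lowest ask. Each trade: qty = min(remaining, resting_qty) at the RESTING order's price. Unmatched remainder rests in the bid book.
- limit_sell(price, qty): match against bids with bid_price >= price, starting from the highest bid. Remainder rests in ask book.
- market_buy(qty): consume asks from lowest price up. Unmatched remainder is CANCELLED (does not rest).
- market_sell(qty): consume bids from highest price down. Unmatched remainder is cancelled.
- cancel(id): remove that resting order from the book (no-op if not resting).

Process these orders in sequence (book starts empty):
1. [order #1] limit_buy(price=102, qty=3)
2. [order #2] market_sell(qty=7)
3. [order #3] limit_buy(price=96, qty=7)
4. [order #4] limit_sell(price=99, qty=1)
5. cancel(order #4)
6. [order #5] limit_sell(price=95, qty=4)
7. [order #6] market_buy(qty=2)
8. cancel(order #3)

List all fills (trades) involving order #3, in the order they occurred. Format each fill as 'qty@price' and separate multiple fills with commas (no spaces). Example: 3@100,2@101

After op 1 [order #1] limit_buy(price=102, qty=3): fills=none; bids=[#1:3@102] asks=[-]
After op 2 [order #2] market_sell(qty=7): fills=#1x#2:3@102; bids=[-] asks=[-]
After op 3 [order #3] limit_buy(price=96, qty=7): fills=none; bids=[#3:7@96] asks=[-]
After op 4 [order #4] limit_sell(price=99, qty=1): fills=none; bids=[#3:7@96] asks=[#4:1@99]
After op 5 cancel(order #4): fills=none; bids=[#3:7@96] asks=[-]
After op 6 [order #5] limit_sell(price=95, qty=4): fills=#3x#5:4@96; bids=[#3:3@96] asks=[-]
After op 7 [order #6] market_buy(qty=2): fills=none; bids=[#3:3@96] asks=[-]
After op 8 cancel(order #3): fills=none; bids=[-] asks=[-]

Answer: 4@96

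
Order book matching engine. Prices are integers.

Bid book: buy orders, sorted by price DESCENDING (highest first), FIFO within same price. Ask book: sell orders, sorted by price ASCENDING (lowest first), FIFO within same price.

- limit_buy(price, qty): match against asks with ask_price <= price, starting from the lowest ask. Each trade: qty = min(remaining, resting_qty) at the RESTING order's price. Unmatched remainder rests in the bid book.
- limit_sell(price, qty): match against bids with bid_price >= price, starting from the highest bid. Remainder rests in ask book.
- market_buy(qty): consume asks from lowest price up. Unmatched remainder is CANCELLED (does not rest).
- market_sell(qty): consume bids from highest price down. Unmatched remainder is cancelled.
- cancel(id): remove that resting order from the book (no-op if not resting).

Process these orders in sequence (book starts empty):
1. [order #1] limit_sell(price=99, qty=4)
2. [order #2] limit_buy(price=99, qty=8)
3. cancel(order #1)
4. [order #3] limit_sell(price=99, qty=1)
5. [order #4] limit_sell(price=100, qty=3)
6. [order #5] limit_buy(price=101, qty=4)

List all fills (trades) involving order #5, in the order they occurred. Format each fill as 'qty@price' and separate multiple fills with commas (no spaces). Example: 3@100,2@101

After op 1 [order #1] limit_sell(price=99, qty=4): fills=none; bids=[-] asks=[#1:4@99]
After op 2 [order #2] limit_buy(price=99, qty=8): fills=#2x#1:4@99; bids=[#2:4@99] asks=[-]
After op 3 cancel(order #1): fills=none; bids=[#2:4@99] asks=[-]
After op 4 [order #3] limit_sell(price=99, qty=1): fills=#2x#3:1@99; bids=[#2:3@99] asks=[-]
After op 5 [order #4] limit_sell(price=100, qty=3): fills=none; bids=[#2:3@99] asks=[#4:3@100]
After op 6 [order #5] limit_buy(price=101, qty=4): fills=#5x#4:3@100; bids=[#5:1@101 #2:3@99] asks=[-]

Answer: 3@100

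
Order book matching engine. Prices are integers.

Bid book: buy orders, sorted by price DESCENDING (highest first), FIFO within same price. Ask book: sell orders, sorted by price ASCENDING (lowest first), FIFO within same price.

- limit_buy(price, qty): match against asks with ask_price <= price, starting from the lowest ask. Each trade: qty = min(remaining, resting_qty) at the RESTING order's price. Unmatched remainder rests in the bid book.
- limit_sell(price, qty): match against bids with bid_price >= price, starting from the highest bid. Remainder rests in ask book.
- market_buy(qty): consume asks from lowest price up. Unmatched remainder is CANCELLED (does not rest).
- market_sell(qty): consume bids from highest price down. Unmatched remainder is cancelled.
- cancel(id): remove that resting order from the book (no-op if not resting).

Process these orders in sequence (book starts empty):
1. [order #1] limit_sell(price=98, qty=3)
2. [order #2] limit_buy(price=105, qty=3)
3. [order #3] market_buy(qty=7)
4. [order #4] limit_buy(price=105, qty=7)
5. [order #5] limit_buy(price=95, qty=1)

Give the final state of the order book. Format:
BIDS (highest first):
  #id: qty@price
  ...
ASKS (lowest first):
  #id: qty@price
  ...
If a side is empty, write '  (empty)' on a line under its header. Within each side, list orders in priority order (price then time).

Answer: BIDS (highest first):
  #4: 7@105
  #5: 1@95
ASKS (lowest first):
  (empty)

Derivation:
After op 1 [order #1] limit_sell(price=98, qty=3): fills=none; bids=[-] asks=[#1:3@98]
After op 2 [order #2] limit_buy(price=105, qty=3): fills=#2x#1:3@98; bids=[-] asks=[-]
After op 3 [order #3] market_buy(qty=7): fills=none; bids=[-] asks=[-]
After op 4 [order #4] limit_buy(price=105, qty=7): fills=none; bids=[#4:7@105] asks=[-]
After op 5 [order #5] limit_buy(price=95, qty=1): fills=none; bids=[#4:7@105 #5:1@95] asks=[-]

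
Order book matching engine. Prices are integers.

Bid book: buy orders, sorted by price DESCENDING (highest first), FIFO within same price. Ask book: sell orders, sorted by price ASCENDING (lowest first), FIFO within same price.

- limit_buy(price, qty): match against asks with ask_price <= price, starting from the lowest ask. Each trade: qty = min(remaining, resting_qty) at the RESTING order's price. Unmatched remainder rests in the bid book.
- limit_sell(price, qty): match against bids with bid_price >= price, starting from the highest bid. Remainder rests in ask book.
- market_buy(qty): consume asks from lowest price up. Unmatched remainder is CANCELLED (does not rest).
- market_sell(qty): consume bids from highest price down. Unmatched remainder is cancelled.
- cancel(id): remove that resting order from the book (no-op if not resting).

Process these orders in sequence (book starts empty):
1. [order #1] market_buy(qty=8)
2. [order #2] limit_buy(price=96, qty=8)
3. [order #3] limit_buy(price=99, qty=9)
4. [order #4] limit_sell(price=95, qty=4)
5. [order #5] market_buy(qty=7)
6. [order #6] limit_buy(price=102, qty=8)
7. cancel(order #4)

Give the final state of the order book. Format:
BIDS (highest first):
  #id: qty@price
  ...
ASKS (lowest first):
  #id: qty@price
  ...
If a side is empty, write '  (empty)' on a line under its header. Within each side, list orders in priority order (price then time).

After op 1 [order #1] market_buy(qty=8): fills=none; bids=[-] asks=[-]
After op 2 [order #2] limit_buy(price=96, qty=8): fills=none; bids=[#2:8@96] asks=[-]
After op 3 [order #3] limit_buy(price=99, qty=9): fills=none; bids=[#3:9@99 #2:8@96] asks=[-]
After op 4 [order #4] limit_sell(price=95, qty=4): fills=#3x#4:4@99; bids=[#3:5@99 #2:8@96] asks=[-]
After op 5 [order #5] market_buy(qty=7): fills=none; bids=[#3:5@99 #2:8@96] asks=[-]
After op 6 [order #6] limit_buy(price=102, qty=8): fills=none; bids=[#6:8@102 #3:5@99 #2:8@96] asks=[-]
After op 7 cancel(order #4): fills=none; bids=[#6:8@102 #3:5@99 #2:8@96] asks=[-]

Answer: BIDS (highest first):
  #6: 8@102
  #3: 5@99
  #2: 8@96
ASKS (lowest first):
  (empty)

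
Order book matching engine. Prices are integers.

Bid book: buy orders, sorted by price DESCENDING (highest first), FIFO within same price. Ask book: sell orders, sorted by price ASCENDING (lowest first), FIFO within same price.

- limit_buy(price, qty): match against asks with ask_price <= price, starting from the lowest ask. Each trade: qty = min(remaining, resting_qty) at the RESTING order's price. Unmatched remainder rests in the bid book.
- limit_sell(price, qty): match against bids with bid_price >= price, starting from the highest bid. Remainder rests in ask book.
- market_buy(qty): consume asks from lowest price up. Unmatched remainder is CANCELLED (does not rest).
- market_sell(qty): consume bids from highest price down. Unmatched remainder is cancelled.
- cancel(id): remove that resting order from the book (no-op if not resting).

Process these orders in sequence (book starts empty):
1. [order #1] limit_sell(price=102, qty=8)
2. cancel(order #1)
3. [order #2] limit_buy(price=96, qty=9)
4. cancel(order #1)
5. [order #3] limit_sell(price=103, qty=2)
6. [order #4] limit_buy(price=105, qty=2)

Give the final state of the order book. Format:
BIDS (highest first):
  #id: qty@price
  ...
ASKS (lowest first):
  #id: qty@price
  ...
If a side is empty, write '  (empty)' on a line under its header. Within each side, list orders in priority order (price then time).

After op 1 [order #1] limit_sell(price=102, qty=8): fills=none; bids=[-] asks=[#1:8@102]
After op 2 cancel(order #1): fills=none; bids=[-] asks=[-]
After op 3 [order #2] limit_buy(price=96, qty=9): fills=none; bids=[#2:9@96] asks=[-]
After op 4 cancel(order #1): fills=none; bids=[#2:9@96] asks=[-]
After op 5 [order #3] limit_sell(price=103, qty=2): fills=none; bids=[#2:9@96] asks=[#3:2@103]
After op 6 [order #4] limit_buy(price=105, qty=2): fills=#4x#3:2@103; bids=[#2:9@96] asks=[-]

Answer: BIDS (highest first):
  #2: 9@96
ASKS (lowest first):
  (empty)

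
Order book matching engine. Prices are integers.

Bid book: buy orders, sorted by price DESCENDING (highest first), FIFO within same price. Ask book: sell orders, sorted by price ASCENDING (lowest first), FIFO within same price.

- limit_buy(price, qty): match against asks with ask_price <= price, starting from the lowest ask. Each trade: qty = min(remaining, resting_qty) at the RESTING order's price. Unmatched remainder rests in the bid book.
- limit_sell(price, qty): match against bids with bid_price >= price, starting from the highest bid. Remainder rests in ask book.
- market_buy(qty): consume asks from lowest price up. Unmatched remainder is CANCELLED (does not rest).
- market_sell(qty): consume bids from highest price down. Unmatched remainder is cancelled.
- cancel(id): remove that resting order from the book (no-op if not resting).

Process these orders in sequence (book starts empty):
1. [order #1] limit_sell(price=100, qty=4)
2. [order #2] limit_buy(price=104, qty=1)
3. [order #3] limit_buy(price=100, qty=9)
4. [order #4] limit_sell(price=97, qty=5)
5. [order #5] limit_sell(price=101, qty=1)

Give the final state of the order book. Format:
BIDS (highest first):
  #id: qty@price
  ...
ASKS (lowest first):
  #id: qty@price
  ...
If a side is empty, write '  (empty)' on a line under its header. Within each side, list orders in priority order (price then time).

Answer: BIDS (highest first):
  #3: 1@100
ASKS (lowest first):
  #5: 1@101

Derivation:
After op 1 [order #1] limit_sell(price=100, qty=4): fills=none; bids=[-] asks=[#1:4@100]
After op 2 [order #2] limit_buy(price=104, qty=1): fills=#2x#1:1@100; bids=[-] asks=[#1:3@100]
After op 3 [order #3] limit_buy(price=100, qty=9): fills=#3x#1:3@100; bids=[#3:6@100] asks=[-]
After op 4 [order #4] limit_sell(price=97, qty=5): fills=#3x#4:5@100; bids=[#3:1@100] asks=[-]
After op 5 [order #5] limit_sell(price=101, qty=1): fills=none; bids=[#3:1@100] asks=[#5:1@101]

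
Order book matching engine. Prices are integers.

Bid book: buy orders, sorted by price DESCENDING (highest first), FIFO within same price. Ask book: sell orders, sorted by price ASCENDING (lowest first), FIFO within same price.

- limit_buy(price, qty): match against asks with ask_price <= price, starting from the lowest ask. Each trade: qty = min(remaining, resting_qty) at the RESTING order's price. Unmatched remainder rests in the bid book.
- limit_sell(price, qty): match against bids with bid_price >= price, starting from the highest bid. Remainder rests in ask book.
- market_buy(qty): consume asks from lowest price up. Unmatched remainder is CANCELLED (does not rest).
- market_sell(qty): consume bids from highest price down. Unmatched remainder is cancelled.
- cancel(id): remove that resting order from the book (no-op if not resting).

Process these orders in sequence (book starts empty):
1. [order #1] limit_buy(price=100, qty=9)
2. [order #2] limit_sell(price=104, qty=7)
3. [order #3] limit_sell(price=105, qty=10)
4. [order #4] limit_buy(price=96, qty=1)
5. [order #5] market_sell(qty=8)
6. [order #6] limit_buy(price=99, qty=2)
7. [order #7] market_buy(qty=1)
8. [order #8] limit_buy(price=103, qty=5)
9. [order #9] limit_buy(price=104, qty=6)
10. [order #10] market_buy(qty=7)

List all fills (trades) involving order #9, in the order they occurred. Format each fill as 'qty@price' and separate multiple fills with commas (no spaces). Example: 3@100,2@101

After op 1 [order #1] limit_buy(price=100, qty=9): fills=none; bids=[#1:9@100] asks=[-]
After op 2 [order #2] limit_sell(price=104, qty=7): fills=none; bids=[#1:9@100] asks=[#2:7@104]
After op 3 [order #3] limit_sell(price=105, qty=10): fills=none; bids=[#1:9@100] asks=[#2:7@104 #3:10@105]
After op 4 [order #4] limit_buy(price=96, qty=1): fills=none; bids=[#1:9@100 #4:1@96] asks=[#2:7@104 #3:10@105]
After op 5 [order #5] market_sell(qty=8): fills=#1x#5:8@100; bids=[#1:1@100 #4:1@96] asks=[#2:7@104 #3:10@105]
After op 6 [order #6] limit_buy(price=99, qty=2): fills=none; bids=[#1:1@100 #6:2@99 #4:1@96] asks=[#2:7@104 #3:10@105]
After op 7 [order #7] market_buy(qty=1): fills=#7x#2:1@104; bids=[#1:1@100 #6:2@99 #4:1@96] asks=[#2:6@104 #3:10@105]
After op 8 [order #8] limit_buy(price=103, qty=5): fills=none; bids=[#8:5@103 #1:1@100 #6:2@99 #4:1@96] asks=[#2:6@104 #3:10@105]
After op 9 [order #9] limit_buy(price=104, qty=6): fills=#9x#2:6@104; bids=[#8:5@103 #1:1@100 #6:2@99 #4:1@96] asks=[#3:10@105]
After op 10 [order #10] market_buy(qty=7): fills=#10x#3:7@105; bids=[#8:5@103 #1:1@100 #6:2@99 #4:1@96] asks=[#3:3@105]

Answer: 6@104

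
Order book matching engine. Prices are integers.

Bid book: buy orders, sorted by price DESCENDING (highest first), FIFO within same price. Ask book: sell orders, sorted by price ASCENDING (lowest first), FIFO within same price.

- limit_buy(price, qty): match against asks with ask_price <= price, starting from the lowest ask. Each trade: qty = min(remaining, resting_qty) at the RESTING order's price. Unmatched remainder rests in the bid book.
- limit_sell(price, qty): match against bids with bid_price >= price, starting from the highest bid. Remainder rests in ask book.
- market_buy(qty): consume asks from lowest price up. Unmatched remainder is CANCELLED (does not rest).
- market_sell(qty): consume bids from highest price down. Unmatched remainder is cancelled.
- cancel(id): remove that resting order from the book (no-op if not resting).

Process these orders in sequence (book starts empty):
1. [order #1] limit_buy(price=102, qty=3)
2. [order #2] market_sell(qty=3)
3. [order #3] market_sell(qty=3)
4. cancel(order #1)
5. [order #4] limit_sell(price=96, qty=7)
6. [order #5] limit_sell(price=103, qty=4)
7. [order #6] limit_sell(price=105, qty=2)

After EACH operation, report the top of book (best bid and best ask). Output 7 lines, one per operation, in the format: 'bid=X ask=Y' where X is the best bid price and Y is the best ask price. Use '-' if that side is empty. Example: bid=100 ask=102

Answer: bid=102 ask=-
bid=- ask=-
bid=- ask=-
bid=- ask=-
bid=- ask=96
bid=- ask=96
bid=- ask=96

Derivation:
After op 1 [order #1] limit_buy(price=102, qty=3): fills=none; bids=[#1:3@102] asks=[-]
After op 2 [order #2] market_sell(qty=3): fills=#1x#2:3@102; bids=[-] asks=[-]
After op 3 [order #3] market_sell(qty=3): fills=none; bids=[-] asks=[-]
After op 4 cancel(order #1): fills=none; bids=[-] asks=[-]
After op 5 [order #4] limit_sell(price=96, qty=7): fills=none; bids=[-] asks=[#4:7@96]
After op 6 [order #5] limit_sell(price=103, qty=4): fills=none; bids=[-] asks=[#4:7@96 #5:4@103]
After op 7 [order #6] limit_sell(price=105, qty=2): fills=none; bids=[-] asks=[#4:7@96 #5:4@103 #6:2@105]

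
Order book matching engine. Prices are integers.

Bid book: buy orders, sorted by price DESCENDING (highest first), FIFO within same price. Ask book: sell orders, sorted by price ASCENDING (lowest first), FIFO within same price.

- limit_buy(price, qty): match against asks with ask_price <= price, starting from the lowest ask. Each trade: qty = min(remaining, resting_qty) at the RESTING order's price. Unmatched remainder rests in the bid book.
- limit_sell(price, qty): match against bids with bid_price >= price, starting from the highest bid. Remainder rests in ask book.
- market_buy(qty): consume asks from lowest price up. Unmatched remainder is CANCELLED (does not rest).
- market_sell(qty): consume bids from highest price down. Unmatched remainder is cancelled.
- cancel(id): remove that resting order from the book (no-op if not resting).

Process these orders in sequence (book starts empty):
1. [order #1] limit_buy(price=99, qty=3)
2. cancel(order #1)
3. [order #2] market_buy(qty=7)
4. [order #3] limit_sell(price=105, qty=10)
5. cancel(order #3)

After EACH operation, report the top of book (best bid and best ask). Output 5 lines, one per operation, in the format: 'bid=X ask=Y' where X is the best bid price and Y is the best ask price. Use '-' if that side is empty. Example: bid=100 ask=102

Answer: bid=99 ask=-
bid=- ask=-
bid=- ask=-
bid=- ask=105
bid=- ask=-

Derivation:
After op 1 [order #1] limit_buy(price=99, qty=3): fills=none; bids=[#1:3@99] asks=[-]
After op 2 cancel(order #1): fills=none; bids=[-] asks=[-]
After op 3 [order #2] market_buy(qty=7): fills=none; bids=[-] asks=[-]
After op 4 [order #3] limit_sell(price=105, qty=10): fills=none; bids=[-] asks=[#3:10@105]
After op 5 cancel(order #3): fills=none; bids=[-] asks=[-]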